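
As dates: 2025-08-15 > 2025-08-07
True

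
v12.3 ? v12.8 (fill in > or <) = <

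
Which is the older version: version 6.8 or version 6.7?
version 6.7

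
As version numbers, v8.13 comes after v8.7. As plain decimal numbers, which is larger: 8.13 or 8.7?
8.7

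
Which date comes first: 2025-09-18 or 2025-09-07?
2025-09-07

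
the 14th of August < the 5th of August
False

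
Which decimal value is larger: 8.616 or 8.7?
8.7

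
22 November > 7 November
True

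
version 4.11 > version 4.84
False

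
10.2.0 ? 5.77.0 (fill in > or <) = >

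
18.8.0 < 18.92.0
True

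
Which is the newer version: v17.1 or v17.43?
v17.43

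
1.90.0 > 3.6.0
False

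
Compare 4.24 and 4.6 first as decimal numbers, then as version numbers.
As decimals: 4.24 < 4.6. As versions: v4.24 > v4.6 (minor version 24 > 6).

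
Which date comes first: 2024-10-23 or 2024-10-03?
2024-10-03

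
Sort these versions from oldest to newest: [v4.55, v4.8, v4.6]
[v4.6, v4.8, v4.55]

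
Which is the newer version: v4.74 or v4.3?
v4.74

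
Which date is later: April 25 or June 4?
June 4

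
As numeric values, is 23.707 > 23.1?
True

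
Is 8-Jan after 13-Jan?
No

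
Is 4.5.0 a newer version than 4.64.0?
No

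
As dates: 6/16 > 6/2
True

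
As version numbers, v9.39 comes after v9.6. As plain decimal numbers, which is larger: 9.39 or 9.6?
9.6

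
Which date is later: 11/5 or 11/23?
11/23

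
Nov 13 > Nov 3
True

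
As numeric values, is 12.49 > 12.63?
False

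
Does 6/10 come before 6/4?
No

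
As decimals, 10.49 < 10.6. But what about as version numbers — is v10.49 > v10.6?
True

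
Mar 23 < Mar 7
False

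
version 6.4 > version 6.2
True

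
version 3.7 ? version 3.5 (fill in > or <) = >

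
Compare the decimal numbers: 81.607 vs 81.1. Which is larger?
81.607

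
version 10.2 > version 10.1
True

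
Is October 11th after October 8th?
Yes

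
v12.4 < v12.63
True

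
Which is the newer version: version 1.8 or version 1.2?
version 1.8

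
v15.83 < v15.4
False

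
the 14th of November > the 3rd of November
True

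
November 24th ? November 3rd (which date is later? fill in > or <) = >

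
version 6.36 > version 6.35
True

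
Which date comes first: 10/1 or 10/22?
10/1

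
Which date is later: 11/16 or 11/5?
11/16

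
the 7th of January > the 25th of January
False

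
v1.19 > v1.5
True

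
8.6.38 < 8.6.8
False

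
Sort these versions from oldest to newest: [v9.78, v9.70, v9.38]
[v9.38, v9.70, v9.78]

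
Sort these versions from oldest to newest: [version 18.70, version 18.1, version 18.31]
[version 18.1, version 18.31, version 18.70]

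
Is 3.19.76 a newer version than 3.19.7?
Yes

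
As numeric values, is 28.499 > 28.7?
False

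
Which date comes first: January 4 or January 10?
January 4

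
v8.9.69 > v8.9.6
True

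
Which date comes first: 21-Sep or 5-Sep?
5-Sep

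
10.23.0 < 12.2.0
True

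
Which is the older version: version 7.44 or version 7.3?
version 7.3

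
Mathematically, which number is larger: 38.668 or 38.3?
38.668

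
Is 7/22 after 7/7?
Yes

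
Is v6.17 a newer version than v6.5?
Yes. Version numbers are compared segment by segment as integers, not as decimals: minor version 17 > 5, so v6.17 > v6.5 (even though the decimal 6.17 < 6.5).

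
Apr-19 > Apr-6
True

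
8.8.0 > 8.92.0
False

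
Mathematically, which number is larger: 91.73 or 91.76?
91.76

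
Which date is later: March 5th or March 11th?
March 11th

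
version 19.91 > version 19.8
True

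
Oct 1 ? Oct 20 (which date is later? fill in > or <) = <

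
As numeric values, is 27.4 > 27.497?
False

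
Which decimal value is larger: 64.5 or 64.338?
64.5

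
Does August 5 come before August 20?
Yes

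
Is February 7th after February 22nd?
No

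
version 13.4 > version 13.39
False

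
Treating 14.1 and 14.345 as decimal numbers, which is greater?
14.345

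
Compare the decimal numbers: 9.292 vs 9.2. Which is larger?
9.292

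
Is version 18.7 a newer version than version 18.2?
Yes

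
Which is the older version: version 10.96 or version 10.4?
version 10.4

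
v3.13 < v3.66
True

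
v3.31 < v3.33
True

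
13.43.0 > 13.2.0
True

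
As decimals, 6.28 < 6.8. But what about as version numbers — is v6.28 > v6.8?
True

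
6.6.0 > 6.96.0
False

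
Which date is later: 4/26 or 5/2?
5/2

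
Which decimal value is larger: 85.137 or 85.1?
85.137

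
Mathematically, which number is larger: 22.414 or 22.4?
22.414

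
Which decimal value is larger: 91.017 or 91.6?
91.6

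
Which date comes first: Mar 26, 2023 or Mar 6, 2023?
Mar 6, 2023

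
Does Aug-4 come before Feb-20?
No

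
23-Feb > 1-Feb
True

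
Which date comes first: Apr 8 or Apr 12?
Apr 8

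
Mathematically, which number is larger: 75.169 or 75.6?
75.6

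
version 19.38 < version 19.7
False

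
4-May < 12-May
True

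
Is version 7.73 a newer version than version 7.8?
Yes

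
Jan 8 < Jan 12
True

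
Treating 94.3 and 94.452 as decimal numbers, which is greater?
94.452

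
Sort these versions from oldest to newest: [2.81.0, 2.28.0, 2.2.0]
[2.2.0, 2.28.0, 2.81.0]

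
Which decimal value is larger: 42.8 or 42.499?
42.8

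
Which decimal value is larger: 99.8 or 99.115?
99.8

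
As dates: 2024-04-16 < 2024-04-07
False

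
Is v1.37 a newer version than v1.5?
Yes. Version numbers are compared segment by segment as integers, not as decimals: minor version 37 > 5, so v1.37 > v1.5 (even though the decimal 1.37 < 1.5).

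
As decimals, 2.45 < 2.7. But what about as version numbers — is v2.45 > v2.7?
True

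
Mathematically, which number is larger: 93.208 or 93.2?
93.208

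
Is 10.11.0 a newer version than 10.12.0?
No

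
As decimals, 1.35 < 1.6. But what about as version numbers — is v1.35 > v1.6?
True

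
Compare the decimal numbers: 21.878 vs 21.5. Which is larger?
21.878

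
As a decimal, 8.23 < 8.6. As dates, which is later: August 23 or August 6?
August 23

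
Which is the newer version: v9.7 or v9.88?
v9.88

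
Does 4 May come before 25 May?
Yes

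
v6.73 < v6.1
False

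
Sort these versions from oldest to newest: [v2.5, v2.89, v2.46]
[v2.5, v2.46, v2.89]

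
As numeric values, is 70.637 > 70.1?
True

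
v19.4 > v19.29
False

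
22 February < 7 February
False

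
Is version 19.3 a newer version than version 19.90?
No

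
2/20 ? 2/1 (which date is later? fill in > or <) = >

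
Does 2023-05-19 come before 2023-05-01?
No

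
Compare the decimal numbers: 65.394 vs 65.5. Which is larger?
65.5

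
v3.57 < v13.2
True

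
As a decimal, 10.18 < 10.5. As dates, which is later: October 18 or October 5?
October 18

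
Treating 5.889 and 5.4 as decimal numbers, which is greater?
5.889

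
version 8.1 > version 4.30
True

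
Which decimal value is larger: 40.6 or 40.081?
40.6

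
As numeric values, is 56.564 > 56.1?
True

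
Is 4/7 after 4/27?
No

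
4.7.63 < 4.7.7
False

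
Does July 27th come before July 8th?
No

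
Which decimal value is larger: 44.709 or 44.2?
44.709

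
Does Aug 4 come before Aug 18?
Yes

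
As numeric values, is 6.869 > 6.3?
True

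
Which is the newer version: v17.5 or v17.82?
v17.82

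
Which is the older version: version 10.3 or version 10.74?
version 10.3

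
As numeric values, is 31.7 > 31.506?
True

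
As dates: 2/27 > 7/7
False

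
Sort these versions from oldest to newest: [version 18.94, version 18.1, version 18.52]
[version 18.1, version 18.52, version 18.94]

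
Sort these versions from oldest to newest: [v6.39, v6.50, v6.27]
[v6.27, v6.39, v6.50]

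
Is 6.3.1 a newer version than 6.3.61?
No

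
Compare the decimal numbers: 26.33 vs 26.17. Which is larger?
26.33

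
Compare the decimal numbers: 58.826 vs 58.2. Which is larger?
58.826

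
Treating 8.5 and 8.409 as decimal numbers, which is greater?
8.5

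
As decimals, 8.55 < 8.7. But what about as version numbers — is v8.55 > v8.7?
True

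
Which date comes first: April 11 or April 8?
April 8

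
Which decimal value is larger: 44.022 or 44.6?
44.6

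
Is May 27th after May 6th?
Yes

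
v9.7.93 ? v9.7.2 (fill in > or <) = >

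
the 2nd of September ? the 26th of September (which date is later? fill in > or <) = <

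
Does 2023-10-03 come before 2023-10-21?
Yes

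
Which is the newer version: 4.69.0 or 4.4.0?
4.69.0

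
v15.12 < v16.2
True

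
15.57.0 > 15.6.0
True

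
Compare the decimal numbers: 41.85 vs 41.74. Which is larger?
41.85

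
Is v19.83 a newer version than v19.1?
Yes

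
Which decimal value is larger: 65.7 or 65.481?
65.7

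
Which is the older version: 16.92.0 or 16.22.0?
16.22.0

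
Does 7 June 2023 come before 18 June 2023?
Yes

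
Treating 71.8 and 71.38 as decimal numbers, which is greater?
71.8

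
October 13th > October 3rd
True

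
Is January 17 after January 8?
Yes. Day 17 comes after day 8 in January — this is a date comparison, not a decimal one (the decimal 1.17 would be smaller than 1.8).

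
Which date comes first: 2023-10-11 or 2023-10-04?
2023-10-04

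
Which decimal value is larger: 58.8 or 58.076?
58.8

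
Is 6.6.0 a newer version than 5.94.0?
Yes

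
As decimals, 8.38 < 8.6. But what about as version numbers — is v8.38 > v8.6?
True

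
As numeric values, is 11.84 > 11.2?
True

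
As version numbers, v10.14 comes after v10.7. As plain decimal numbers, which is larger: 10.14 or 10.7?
10.7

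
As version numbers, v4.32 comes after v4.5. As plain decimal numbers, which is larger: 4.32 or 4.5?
4.5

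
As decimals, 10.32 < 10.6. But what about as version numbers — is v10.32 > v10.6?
True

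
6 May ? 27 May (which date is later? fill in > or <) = <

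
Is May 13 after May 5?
Yes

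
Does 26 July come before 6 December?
Yes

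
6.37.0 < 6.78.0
True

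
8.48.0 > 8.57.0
False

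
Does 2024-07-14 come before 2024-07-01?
No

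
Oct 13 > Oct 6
True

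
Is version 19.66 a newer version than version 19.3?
Yes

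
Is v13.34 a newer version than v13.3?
Yes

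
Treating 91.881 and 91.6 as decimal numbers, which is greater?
91.881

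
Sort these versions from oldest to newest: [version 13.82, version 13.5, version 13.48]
[version 13.5, version 13.48, version 13.82]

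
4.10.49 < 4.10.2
False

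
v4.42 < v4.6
False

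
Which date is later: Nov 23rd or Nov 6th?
Nov 23rd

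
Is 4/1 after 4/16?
No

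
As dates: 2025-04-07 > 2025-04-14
False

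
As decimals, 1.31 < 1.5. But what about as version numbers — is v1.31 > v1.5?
True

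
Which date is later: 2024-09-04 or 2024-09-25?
2024-09-25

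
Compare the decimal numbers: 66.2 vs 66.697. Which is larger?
66.697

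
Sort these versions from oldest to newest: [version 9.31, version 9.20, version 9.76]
[version 9.20, version 9.31, version 9.76]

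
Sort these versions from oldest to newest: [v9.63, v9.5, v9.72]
[v9.5, v9.63, v9.72]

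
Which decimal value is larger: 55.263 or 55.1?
55.263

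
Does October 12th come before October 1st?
No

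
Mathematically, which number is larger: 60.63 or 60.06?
60.63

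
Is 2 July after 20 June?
Yes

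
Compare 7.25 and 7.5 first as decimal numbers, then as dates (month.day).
As decimals: 7.25 < 7.5. As dates: 7/25 is later than 7/5 (day 25 > day 5).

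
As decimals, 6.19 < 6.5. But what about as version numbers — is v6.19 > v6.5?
True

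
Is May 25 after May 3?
Yes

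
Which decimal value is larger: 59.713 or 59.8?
59.8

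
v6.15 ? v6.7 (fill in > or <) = >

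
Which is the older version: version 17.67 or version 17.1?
version 17.1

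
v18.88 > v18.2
True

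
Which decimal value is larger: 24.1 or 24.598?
24.598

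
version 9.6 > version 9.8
False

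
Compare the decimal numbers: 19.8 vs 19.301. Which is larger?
19.8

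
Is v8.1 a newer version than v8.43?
No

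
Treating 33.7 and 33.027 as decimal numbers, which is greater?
33.7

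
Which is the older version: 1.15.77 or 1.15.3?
1.15.3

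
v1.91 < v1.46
False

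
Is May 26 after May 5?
Yes. Day 26 comes after day 5 in May — this is a date comparison, not a decimal one (the decimal 5.26 would be smaller than 5.5).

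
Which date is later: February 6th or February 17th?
February 17th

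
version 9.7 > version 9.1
True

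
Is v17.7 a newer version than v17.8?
No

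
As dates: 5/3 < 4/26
False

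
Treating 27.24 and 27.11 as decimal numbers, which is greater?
27.24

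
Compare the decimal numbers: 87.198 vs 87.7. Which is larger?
87.7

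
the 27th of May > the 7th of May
True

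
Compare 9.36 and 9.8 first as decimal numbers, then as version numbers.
As decimals: 9.36 < 9.8. As versions: v9.36 > v9.8 (minor version 36 > 8).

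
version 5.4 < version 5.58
True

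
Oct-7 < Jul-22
False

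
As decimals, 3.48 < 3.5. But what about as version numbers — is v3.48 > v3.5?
True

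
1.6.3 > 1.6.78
False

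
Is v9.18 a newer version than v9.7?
Yes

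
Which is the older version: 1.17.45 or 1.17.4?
1.17.4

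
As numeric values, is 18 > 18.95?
False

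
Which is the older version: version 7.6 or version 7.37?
version 7.6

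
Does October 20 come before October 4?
No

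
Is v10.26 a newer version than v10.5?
Yes. Version numbers are compared segment by segment as integers, not as decimals: minor version 26 > 5, so v10.26 > v10.5 (even though the decimal 10.26 < 10.5).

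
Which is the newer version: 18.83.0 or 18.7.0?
18.83.0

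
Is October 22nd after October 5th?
Yes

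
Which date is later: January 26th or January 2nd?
January 26th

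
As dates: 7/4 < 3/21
False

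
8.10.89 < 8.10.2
False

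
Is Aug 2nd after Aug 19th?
No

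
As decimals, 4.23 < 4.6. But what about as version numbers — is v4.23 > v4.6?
True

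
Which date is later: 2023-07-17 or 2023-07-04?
2023-07-17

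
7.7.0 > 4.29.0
True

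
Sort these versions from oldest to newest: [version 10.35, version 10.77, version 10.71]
[version 10.35, version 10.71, version 10.77]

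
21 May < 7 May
False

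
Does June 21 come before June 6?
No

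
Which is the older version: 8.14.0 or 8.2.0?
8.2.0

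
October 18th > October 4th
True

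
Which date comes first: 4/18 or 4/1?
4/1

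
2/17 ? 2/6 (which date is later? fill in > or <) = >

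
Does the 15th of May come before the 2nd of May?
No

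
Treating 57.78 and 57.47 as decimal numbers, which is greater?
57.78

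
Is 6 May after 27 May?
No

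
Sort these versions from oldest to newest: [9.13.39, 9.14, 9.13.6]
[9.13.6, 9.13.39, 9.14]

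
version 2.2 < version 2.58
True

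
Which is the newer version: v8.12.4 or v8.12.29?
v8.12.29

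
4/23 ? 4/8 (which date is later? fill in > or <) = >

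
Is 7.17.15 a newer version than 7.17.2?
Yes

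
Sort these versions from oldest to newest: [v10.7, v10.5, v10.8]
[v10.5, v10.7, v10.8]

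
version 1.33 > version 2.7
False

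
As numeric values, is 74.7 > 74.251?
True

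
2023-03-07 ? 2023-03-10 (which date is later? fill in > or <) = <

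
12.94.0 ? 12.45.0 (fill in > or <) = >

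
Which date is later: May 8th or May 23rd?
May 23rd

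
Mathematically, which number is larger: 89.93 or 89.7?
89.93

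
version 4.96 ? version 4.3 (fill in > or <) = >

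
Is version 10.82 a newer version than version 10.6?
Yes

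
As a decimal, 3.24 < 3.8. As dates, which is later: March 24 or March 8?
March 24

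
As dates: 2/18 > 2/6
True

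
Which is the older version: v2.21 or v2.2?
v2.2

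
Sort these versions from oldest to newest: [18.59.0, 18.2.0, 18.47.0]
[18.2.0, 18.47.0, 18.59.0]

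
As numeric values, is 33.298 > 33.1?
True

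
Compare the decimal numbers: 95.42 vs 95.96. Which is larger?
95.96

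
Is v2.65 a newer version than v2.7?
Yes. Version numbers are compared segment by segment as integers, not as decimals: minor version 65 > 7, so v2.65 > v2.7 (even though the decimal 2.65 < 2.7).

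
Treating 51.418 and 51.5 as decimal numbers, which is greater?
51.5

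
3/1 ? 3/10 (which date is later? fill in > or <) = <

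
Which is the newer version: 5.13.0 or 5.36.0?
5.36.0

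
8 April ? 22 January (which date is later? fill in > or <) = >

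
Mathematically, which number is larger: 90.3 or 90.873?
90.873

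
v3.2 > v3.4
False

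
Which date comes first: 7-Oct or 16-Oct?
7-Oct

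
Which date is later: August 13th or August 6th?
August 13th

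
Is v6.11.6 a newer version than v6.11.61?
No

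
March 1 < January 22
False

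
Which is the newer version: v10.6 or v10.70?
v10.70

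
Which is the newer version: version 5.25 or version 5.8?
version 5.25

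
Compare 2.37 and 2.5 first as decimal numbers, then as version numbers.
As decimals: 2.37 < 2.5. As versions: v2.37 > v2.5 (minor version 37 > 5).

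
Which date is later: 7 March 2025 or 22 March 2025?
22 March 2025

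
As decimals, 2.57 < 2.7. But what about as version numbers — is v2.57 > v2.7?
True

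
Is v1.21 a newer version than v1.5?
Yes. Version numbers are compared segment by segment as integers, not as decimals: minor version 21 > 5, so v1.21 > v1.5 (even though the decimal 1.21 < 1.5).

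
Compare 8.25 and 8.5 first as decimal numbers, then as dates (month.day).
As decimals: 8.25 < 8.5. As dates: 8/25 is later than 8/5 (day 25 > day 5).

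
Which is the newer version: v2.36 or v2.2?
v2.36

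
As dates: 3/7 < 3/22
True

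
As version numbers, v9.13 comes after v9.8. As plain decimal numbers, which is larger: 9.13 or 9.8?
9.8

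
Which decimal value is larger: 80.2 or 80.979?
80.979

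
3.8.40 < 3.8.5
False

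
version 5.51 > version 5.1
True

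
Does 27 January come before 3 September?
Yes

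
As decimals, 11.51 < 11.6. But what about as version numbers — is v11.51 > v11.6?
True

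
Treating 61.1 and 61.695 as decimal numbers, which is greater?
61.695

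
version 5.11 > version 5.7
True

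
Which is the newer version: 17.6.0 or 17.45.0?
17.45.0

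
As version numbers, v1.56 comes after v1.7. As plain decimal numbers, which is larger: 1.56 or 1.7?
1.7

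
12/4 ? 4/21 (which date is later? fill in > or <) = >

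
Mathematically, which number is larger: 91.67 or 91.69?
91.69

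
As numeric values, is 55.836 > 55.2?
True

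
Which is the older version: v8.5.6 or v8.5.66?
v8.5.6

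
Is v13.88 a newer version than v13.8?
Yes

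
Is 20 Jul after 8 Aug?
No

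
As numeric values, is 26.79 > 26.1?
True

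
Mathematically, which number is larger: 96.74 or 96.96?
96.96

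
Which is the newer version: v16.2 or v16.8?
v16.8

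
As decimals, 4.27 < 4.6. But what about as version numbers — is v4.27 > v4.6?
True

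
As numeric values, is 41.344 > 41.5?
False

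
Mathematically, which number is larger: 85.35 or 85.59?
85.59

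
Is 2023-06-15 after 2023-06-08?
Yes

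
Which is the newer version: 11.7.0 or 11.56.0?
11.56.0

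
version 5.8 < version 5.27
True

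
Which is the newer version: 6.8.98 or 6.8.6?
6.8.98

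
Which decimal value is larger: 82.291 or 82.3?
82.3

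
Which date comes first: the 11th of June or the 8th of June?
the 8th of June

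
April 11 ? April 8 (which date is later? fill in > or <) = >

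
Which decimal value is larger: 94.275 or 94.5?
94.5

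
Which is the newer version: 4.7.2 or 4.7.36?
4.7.36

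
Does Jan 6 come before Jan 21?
Yes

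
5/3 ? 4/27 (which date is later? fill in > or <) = >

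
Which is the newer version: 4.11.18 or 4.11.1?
4.11.18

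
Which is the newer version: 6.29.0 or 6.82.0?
6.82.0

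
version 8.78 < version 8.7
False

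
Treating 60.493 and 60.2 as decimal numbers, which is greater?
60.493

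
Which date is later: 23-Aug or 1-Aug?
23-Aug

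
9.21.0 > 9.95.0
False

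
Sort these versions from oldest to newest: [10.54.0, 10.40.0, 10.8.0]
[10.8.0, 10.40.0, 10.54.0]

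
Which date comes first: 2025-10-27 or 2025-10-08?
2025-10-08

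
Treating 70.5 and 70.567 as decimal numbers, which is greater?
70.567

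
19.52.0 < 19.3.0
False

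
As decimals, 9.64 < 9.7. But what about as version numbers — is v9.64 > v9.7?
True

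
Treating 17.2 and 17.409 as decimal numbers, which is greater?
17.409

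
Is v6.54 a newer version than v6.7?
Yes. Version numbers are compared segment by segment as integers, not as decimals: minor version 54 > 7, so v6.54 > v6.7 (even though the decimal 6.54 < 6.7).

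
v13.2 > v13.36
False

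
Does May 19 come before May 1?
No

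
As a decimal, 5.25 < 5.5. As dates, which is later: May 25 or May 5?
May 25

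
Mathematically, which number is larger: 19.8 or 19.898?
19.898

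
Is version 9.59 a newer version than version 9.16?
Yes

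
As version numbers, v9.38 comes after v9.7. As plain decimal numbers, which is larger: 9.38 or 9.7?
9.7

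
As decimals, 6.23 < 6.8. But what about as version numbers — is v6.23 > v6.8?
True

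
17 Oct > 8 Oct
True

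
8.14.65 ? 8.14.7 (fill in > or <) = >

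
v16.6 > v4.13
True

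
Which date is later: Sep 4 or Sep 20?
Sep 20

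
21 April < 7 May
True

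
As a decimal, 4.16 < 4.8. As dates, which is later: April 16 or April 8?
April 16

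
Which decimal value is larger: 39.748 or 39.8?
39.8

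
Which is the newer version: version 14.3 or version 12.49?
version 14.3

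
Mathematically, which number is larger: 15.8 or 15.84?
15.84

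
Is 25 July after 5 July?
Yes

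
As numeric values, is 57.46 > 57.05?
True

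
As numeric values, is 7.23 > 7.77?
False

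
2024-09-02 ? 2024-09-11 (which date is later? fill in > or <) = <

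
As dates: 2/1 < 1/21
False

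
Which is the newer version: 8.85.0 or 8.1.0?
8.85.0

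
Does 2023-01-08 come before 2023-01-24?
Yes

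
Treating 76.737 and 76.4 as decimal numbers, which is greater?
76.737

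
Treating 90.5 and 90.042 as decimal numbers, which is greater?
90.5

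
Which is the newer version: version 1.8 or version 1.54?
version 1.54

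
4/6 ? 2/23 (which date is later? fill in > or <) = >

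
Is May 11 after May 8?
Yes. Day 11 comes after day 8 in May — this is a date comparison, not a decimal one (the decimal 5.11 would be smaller than 5.8).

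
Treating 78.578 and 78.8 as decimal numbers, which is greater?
78.8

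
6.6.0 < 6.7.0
True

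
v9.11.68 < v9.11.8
False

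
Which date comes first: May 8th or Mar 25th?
Mar 25th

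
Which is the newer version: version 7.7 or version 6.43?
version 7.7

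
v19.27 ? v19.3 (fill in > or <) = >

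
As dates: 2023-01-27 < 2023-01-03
False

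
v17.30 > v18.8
False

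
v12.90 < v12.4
False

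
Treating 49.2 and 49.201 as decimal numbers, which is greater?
49.201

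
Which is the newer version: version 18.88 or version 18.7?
version 18.88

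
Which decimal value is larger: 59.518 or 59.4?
59.518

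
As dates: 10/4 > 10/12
False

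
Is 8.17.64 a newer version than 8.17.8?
Yes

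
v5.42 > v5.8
True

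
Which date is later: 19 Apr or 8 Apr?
19 Apr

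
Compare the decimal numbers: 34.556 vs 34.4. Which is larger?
34.556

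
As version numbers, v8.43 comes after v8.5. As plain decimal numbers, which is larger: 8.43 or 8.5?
8.5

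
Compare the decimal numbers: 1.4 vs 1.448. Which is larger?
1.448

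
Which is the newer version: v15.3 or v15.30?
v15.30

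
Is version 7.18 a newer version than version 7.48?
No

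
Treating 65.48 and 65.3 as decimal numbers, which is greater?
65.48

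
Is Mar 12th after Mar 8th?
Yes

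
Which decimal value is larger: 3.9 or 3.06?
3.9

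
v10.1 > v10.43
False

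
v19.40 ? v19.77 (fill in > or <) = <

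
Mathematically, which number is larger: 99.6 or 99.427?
99.6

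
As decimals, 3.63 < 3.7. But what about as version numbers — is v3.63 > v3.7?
True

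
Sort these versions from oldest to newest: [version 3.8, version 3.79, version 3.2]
[version 3.2, version 3.8, version 3.79]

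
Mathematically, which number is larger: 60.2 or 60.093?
60.2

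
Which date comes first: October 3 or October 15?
October 3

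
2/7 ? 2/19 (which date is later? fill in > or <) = <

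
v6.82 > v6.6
True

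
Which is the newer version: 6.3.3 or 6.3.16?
6.3.16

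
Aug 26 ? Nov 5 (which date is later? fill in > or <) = <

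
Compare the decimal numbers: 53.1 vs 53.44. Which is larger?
53.44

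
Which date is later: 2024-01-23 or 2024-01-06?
2024-01-23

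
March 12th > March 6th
True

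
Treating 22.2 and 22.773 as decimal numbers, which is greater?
22.773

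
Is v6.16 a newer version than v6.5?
Yes. Version numbers are compared segment by segment as integers, not as decimals: minor version 16 > 5, so v6.16 > v6.5 (even though the decimal 6.16 < 6.5).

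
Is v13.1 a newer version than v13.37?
No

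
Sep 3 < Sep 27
True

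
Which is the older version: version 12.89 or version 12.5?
version 12.5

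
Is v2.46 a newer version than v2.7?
Yes. Version numbers are compared segment by segment as integers, not as decimals: minor version 46 > 7, so v2.46 > v2.7 (even though the decimal 2.46 < 2.7).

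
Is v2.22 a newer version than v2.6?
Yes. Version numbers are compared segment by segment as integers, not as decimals: minor version 22 > 6, so v2.22 > v2.6 (even though the decimal 2.22 < 2.6).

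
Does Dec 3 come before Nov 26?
No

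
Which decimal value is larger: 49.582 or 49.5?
49.582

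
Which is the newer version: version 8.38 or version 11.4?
version 11.4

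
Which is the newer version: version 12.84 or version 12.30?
version 12.84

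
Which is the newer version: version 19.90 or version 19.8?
version 19.90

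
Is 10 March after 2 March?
Yes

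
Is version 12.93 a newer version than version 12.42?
Yes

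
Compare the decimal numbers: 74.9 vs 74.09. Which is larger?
74.9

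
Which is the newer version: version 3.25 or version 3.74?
version 3.74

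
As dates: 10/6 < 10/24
True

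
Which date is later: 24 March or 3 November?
3 November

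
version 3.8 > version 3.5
True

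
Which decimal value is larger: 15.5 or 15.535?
15.535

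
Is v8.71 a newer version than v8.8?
Yes. Version numbers are compared segment by segment as integers, not as decimals: minor version 71 > 8, so v8.71 > v8.8 (even though the decimal 8.71 < 8.8).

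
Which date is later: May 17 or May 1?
May 17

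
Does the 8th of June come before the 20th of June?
Yes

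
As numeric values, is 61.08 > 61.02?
True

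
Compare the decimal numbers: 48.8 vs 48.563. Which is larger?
48.8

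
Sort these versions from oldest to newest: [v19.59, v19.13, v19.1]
[v19.1, v19.13, v19.59]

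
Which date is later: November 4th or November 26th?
November 26th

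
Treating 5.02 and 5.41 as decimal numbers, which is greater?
5.41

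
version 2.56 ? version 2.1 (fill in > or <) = >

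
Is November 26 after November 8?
Yes. Day 26 comes after day 8 in November — this is a date comparison, not a decimal one (the decimal 11.26 would be smaller than 11.8).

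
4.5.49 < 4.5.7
False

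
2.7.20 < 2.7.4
False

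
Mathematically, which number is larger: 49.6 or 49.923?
49.923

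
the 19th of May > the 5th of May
True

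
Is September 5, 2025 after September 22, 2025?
No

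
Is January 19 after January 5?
Yes. Day 19 comes after day 5 in January — this is a date comparison, not a decimal one (the decimal 1.19 would be smaller than 1.5).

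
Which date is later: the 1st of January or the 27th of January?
the 27th of January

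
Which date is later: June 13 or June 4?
June 13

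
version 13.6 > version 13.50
False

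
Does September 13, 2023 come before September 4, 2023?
No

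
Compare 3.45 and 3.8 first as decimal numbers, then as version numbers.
As decimals: 3.45 < 3.8. As versions: v3.45 > v3.8 (minor version 45 > 8).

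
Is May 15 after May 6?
Yes. Day 15 comes after day 6 in May — this is a date comparison, not a decimal one (the decimal 5.15 would be smaller than 5.6).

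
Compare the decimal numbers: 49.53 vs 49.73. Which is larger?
49.73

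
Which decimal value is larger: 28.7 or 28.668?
28.7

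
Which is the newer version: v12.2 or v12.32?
v12.32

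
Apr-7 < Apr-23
True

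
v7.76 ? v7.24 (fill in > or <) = >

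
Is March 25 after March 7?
Yes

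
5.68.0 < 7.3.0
True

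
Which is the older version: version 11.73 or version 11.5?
version 11.5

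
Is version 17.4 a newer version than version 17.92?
No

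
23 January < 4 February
True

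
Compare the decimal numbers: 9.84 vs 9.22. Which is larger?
9.84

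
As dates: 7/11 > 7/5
True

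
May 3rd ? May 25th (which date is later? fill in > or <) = <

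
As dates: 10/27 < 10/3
False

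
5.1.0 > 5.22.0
False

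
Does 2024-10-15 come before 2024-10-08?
No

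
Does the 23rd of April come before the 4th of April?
No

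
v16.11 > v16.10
True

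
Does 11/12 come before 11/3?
No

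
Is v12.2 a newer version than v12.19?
No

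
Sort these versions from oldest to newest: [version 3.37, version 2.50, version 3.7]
[version 2.50, version 3.7, version 3.37]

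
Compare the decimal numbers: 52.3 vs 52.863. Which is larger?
52.863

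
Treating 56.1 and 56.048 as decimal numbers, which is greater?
56.1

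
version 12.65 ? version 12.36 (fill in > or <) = >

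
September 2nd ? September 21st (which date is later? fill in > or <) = <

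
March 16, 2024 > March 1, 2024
True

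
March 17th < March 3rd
False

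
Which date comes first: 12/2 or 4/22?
4/22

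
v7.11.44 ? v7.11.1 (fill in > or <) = >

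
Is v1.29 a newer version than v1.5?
Yes. Version numbers are compared segment by segment as integers, not as decimals: minor version 29 > 5, so v1.29 > v1.5 (even though the decimal 1.29 < 1.5).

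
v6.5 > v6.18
False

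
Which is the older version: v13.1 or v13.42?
v13.1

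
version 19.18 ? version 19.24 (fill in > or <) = <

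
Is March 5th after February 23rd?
Yes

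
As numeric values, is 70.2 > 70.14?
True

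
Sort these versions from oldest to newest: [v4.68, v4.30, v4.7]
[v4.7, v4.30, v4.68]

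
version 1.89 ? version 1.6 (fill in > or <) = >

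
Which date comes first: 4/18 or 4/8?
4/8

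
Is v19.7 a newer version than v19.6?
Yes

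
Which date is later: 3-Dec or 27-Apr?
3-Dec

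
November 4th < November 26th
True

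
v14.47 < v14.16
False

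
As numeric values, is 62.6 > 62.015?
True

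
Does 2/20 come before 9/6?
Yes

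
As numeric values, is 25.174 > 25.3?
False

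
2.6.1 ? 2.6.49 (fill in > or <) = <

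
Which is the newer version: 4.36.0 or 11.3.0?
11.3.0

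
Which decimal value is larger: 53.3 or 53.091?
53.3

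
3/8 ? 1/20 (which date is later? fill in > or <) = >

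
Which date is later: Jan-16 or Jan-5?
Jan-16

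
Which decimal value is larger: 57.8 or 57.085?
57.8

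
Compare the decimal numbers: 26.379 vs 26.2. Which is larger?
26.379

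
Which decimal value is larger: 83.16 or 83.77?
83.77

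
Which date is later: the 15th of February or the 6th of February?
the 15th of February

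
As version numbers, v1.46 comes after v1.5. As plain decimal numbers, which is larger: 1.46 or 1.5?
1.5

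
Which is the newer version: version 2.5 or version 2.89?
version 2.89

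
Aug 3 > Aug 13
False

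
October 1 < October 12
True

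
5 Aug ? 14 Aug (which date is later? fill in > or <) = <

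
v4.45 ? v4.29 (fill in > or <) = >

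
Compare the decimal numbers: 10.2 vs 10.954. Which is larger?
10.954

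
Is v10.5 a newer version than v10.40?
No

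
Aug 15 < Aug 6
False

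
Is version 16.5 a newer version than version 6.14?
Yes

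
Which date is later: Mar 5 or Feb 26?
Mar 5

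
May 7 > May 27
False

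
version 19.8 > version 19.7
True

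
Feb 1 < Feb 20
True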